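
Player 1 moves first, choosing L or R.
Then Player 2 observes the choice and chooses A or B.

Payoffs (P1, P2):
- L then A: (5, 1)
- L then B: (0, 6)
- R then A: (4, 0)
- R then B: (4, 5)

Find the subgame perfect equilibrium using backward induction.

P1 plays R, P2 plays B after L and B after R; Payoff (4, 5)

Work:
Backward induction:
After L: P2 chooses B → P1 gets 0
After R: P2 chooses B → P1 gets 4
P1 chooses R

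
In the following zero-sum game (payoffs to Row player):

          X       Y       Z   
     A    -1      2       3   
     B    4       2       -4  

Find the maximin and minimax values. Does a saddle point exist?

Maximin = -1, Minimax = 2, Saddle: False

Work:
Row minimums: [-1, -4] → maximin = -1
Column maximums: [4, 2, 3] → minimax = 2
No saddle point (maximin ≠ minimax). Mixed strategy needed.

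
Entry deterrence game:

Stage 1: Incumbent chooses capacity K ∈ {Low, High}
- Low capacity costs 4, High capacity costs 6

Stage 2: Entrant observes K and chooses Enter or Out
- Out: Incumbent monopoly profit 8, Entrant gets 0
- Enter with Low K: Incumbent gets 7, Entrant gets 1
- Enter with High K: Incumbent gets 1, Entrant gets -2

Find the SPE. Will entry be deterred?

SPE: (Low, Enter|Low, Out|High); Entry not deterred. Incumbent net profit = 3, Entrant gets 1

Work:
After Low K: Entrant enters (1 > 0)
After High K: Entrant stays out (-2 < 0)
Incumbent: Low → 7−4=3, High → 8−6=2
Incumbent chooses Low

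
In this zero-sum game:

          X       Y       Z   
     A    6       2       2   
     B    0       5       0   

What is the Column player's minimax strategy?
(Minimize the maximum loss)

Column should play Z, value = 2

Work:
Column player minimizes Row's maximum payoff:
Column X: max payoff to Row = 6
Column Y: max payoff to Row = 5
Column Z: max payoff to Row = 2
Minimum is 2, achieved by column Z.
Minimax strategy: Z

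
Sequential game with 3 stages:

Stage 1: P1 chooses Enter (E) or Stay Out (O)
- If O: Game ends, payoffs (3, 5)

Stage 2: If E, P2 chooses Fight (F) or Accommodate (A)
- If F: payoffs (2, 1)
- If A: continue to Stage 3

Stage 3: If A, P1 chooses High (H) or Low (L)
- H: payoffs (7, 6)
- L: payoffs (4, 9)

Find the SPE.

SPE: (E, A, H); Outcome (7, 6)

Work:
Stage 3: P1 chooses H (7 vs 4)
Stage 2: P2: F->1, A->6 (anticipating H). Choose A
Stage 1: P1: O->3, E->7 (anticipating A, H). Choose E
SPE path: E -> A -> H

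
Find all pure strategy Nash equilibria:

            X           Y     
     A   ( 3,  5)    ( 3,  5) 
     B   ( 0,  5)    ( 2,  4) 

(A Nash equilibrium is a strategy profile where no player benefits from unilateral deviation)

Nash equilibrium: (A, X), (A, Y)

Work:
Best responses:
  P1 vs X: payoffs [3, 0] → best response A (payoff 3)
  P1 vs Y: payoffs [3, 2] → best response A (payoff 3)
  P2 vs A: payoffs [5, 5] → best response X/Y (payoff 5)
  P2 vs B: payoffs [5, 4] → best response X (payoff 5)
Mutual best responses: (A,X), (A,Y) → Nash equilibria.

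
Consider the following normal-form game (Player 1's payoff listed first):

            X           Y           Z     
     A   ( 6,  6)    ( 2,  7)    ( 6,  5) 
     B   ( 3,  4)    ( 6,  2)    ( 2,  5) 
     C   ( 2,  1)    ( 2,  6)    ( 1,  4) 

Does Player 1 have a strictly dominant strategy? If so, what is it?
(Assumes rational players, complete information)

No strictly dominant strategy exists for Player 1

Work:
A strategy strictly dominates another if it gives a strictly higher payoff against every opponent action. Compare each pair of P1's strategies column-by-column:
  A vs B: [6 vs 3, 2 vs 6, 6 vs 2] → A does not strictly dominate B (column Y: 2 ≤ 6)
  A vs C: [6 vs 2, 2 vs 2, 6 vs 1] → A does not strictly dominate C (column Y: 2 ≤ 2)
  B vs A: [3 vs 6, 6 vs 2, 2 vs 6] → B does not strictly dominate A (column X: 3 ≤ 6)
  B vs C: [3 vs 2, 6 vs 2, 2 vs 1] → B strictly dominates C
  C vs A: [2 vs 6, 2 vs 2, 1 vs 6] → C does not strictly dominate A (column X: 2 ≤ 6)
  C vs B: [2 vs 3, 2 vs 6, 1 vs 2] → C does not strictly dominate B (column X: 2 ≤ 3)
No single strategy strictly dominates all others → no strictly dominant strategy.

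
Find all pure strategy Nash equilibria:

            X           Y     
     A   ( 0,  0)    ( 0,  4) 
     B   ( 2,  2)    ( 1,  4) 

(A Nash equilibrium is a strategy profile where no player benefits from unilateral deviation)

Nash equilibrium: (B, Y)

Work:
Best responses:
  P1 vs X: payoffs [0, 2] → best response B (payoff 2)
  P1 vs Y: payoffs [0, 1] → best response B (payoff 1)
  P2 vs A: payoffs [0, 4] → best response Y (payoff 4)
  P2 vs B: payoffs [2, 4] → best response Y (payoff 4)
Mutual best responses: (B,Y) → Nash equilibria.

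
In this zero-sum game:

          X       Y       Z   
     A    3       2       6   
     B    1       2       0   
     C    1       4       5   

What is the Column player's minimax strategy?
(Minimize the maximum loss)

Column should play X, value = 3

Work:
Column player minimizes Row's maximum payoff:
Column X: max payoff to Row = 3
Column Y: max payoff to Row = 4
Column Z: max payoff to Row = 6
Minimum is 3, achieved by column X.
Minimax strategy: X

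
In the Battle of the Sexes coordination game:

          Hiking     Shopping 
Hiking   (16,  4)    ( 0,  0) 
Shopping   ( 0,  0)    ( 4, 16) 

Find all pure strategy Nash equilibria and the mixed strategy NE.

Pure NE: (Hiking, Hiking) and (Shopping, Shopping); Mixed NE: p = 0.8, q = 0.2

Work:
Check pure NE:
(Hiking, Hiking): (16, 4) - no unilateral deviation beneficial
(Shopping, Shopping): (4, 16) - no unilateral deviation beneficial
Mixed NE: P1 plays Hiking with p = 0.8, P2 plays Hiking with q = 0.2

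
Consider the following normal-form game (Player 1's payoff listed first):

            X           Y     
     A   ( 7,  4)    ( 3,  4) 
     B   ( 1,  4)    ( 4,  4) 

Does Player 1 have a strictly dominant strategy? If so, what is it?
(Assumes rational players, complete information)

No strictly dominant strategy exists for Player 1

Work:
A strategy strictly dominates another if it gives a strictly higher payoff against every opponent action. Compare each pair of P1's strategies column-by-column:
  A vs B: [7 vs 1, 3 vs 4] → A does not strictly dominate B (column Y: 3 ≤ 4)
  B vs A: [1 vs 7, 4 vs 3] → B does not strictly dominate A (column X: 1 ≤ 7)
No single strategy strictly dominates all others → no strictly dominant strategy.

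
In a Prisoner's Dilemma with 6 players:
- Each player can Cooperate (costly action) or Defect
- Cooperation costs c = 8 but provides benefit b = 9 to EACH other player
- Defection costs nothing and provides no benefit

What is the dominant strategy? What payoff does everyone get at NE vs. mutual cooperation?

Dominant: Defect; NE payoff = 0; Coop payoff = 37

Work:
Defect dominates (saves cost c = 8, benefit to others is external)
NE: All defect → everyone gets 0
If all cooperate: each receives (5)×9 - 8 = 37
Social dilemma: 37 > 0 but NE gives 0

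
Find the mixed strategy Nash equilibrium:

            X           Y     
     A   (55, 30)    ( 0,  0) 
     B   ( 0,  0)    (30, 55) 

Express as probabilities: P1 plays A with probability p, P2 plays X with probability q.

p = 0.6471, q = 0.3529

Work:
Find probabilities that make opponent indifferent:
P2 chooses q to make P1 indifferent between A and B
P1 chooses p to make P2 indifferent between X and Y
Mixed NE: P1 plays (A: 0.6471, B: 0.3529), P2 plays (X: 0.3529, Y: 0.6471)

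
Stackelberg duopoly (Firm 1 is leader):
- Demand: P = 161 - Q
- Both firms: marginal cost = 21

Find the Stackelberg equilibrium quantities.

q₁* (leader) = 70.0, q₂* (follower) = 35.0

Work:
Follower's reaction: q₂ = (a - c - q₁)/2
Leader substitutes: π₁ = q₁·(a - q₁ - (a-c-q₁)/2 - c)
FOC: q₁* = (161 - 21)/2 = 70.00
Then: q₂* = (161 - 21 - 70.0)/2 = 35.00
Leader has first-mover advantage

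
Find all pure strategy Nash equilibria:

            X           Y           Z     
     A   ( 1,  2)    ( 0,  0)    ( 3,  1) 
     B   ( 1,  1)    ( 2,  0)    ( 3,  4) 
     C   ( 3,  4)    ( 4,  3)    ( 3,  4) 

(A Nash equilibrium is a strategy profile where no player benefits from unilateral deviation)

Nash equilibrium: (B, Z), (C, X), (C, Z)

Work:
Best responses:
  P1 vs X: payoffs [1, 1, 3] → best response C (payoff 3)
  P1 vs Y: payoffs [0, 2, 4] → best response C (payoff 4)
  P1 vs Z: payoffs [3, 3, 3] → best response A/B/C (payoff 3)
  P2 vs A: payoffs [2, 0, 1] → best response X (payoff 2)
  P2 vs B: payoffs [1, 0, 4] → best response Z (payoff 4)
  P2 vs C: payoffs [4, 3, 4] → best response X/Z (payoff 4)
Mutual best responses: (B,Z), (C,X), (C,Z) → Nash equilibria.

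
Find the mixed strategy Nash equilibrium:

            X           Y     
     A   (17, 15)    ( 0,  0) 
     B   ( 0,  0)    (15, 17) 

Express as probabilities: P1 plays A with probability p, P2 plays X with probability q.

p = 0.5312, q = 0.4688

Work:
Find probabilities that make opponent indifferent:
P2 chooses q to make P1 indifferent between A and B
P1 chooses p to make P2 indifferent between X and Y
Mixed NE: P1 plays (A: 0.5312, B: 0.4688), P2 plays (X: 0.4688, Y: 0.5312)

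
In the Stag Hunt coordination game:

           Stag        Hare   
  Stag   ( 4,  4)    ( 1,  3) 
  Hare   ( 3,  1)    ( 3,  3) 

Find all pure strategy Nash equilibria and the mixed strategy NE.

Pure NE: (Stag, Stag) and (Hare, Hare); Mixed NE: p = 0.6667, q = 0.6667

Work:
Check pure NE:
(Stag, Stag): (4, 4) - no unilateral deviation beneficial
(Hare, Hare): (3, 3) - no unilateral deviation beneficial
Mixed NE: P1 plays Stag with p = 0.6667, P2 plays Stag with q = 0.6667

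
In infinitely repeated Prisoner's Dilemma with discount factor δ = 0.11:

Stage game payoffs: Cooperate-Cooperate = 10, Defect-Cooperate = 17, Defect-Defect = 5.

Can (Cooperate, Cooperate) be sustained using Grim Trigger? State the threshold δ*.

δ* = 0.5833; since δ = 0.11 < 0.5833, cooperation cannot be sustained

Work:
For Grim Trigger:
Cooperate forever: 10/(1-δ)
Defect then punished: 17 + 5·δ/(1-δ)
Need: 10/(1-δ) ≥ 17 + 5·δ/(1-δ)
Solving: δ ≥ (T-R)/(T-P) = (17-10)/(17-5) = 0.5833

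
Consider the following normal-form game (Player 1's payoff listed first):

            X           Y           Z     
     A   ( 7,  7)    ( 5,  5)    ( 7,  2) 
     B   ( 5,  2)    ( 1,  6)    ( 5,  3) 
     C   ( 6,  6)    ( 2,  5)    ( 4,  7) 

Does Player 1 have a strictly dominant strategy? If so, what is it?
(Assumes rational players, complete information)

Yes, Player 1's strictly dominant strategy is A

Work:
A strategy strictly dominates another if it gives a strictly higher payoff against every opponent action. Compare each pair of P1's strategies column-by-column:
  A vs B: [7 vs 5, 5 vs 1, 7 vs 5] → A strictly dominates B
  A vs C: [7 vs 6, 5 vs 2, 7 vs 4] → A strictly dominates C
  B vs A: [5 vs 7, 1 vs 5, 5 vs 7] → B does not strictly dominate A (column X: 5 ≤ 7)
  B vs C: [5 vs 6, 1 vs 2, 5 vs 4] → B does not strictly dominate C (column X: 5 ≤ 6)
  C vs A: [6 vs 7, 2 vs 5, 4 vs 7] → C does not strictly dominate A (column X: 6 ≤ 7)
  C vs B: [6 vs 5, 2 vs 1, 4 vs 5] → C does not strictly dominate B (column Z: 4 ≤ 5)
A strictly dominates every other strategy → strictly dominant.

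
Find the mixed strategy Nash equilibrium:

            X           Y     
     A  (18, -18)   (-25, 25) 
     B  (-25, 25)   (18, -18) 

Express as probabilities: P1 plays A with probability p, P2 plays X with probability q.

p = 0.5, q = 0.5

Work:
Find probabilities that make opponent indifferent:
P2 chooses q to make P1 indifferent between A and B
P1 chooses p to make P2 indifferent between X and Y
Mixed NE: P1 plays (A: 0.5, B: 0.5), P2 plays (X: 0.5, Y: 0.5)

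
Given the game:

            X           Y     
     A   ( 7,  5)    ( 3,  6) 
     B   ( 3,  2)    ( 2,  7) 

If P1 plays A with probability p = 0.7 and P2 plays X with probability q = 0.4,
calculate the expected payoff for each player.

E[P1] = 3.94, E[P2] = 5.42

Work:
E[P1] = p·q·π₁(A,X) + p·(1-q)·π₁(A,Y) + (1-p)·q·π₁(B,X) + (1-p)·(1-q)·π₁(B,Y)
= 0.7·0.4·7 + 0.7·0.6·3 + 0.3·0.4·3 + 0.3·0.6·2
= 3.94

E[P2] = 5.42 (similar calculation)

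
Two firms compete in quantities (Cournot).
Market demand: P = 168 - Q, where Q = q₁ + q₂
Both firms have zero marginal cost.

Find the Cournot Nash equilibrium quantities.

q₁* = q₂* = 56.0; P* = 56.0

Work:
Profit: π_i = P·q_i = (a - q_i - q_j)·q_i
FOC: ∂π_i/∂q_i = a - 2q_i - q_j = 0
Reaction function: q_i = (168 - q_j)/2
Symmetry: q* = 168/3 = 56.0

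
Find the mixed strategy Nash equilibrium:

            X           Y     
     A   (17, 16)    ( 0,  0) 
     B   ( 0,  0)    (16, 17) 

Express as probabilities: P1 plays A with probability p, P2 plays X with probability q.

p = 0.5152, q = 0.4848

Work:
Find probabilities that make opponent indifferent:
P2 chooses q to make P1 indifferent between A and B
P1 chooses p to make P2 indifferent between X and Y
Mixed NE: P1 plays (A: 0.5152, B: 0.4848), P2 plays (X: 0.4848, Y: 0.5152)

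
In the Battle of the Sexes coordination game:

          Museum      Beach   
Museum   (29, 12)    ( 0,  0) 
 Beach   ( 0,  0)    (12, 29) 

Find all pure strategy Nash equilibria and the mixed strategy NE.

Pure NE: (Museum, Museum) and (Beach, Beach); Mixed NE: p = 0.7073, q = 0.2927

Work:
Check pure NE:
(Museum, Museum): (29, 12) - no unilateral deviation beneficial
(Beach, Beach): (12, 29) - no unilateral deviation beneficial
Mixed NE: P1 plays Museum with p = 0.7073, P2 plays Museum with q = 0.2927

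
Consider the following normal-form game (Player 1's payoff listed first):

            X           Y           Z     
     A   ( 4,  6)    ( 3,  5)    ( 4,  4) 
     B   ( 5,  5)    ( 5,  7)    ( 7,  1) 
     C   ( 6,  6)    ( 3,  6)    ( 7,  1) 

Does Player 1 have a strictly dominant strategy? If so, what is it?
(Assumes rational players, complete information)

No strictly dominant strategy exists for Player 1

Work:
A strategy strictly dominates another if it gives a strictly higher payoff against every opponent action. Compare each pair of P1's strategies column-by-column:
  A vs B: [4 vs 5, 3 vs 5, 4 vs 7] → A does not strictly dominate B (column X: 4 ≤ 5)
  A vs C: [4 vs 6, 3 vs 3, 4 vs 7] → A does not strictly dominate C (column X: 4 ≤ 6)
  B vs A: [5 vs 4, 5 vs 3, 7 vs 4] → B strictly dominates A
  B vs C: [5 vs 6, 5 vs 3, 7 vs 7] → B does not strictly dominate C (column X: 5 ≤ 6)
  C vs A: [6 vs 4, 3 vs 3, 7 vs 4] → C does not strictly dominate A (column Y: 3 ≤ 3)
  C vs B: [6 vs 5, 3 vs 5, 7 vs 7] → C does not strictly dominate B (column Y: 3 ≤ 5)
No single strategy strictly dominates all others → no strictly dominant strategy.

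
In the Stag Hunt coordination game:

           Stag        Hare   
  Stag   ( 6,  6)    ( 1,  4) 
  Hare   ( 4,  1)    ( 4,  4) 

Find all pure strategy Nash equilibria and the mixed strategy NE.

Pure NE: (Stag, Stag) and (Hare, Hare); Mixed NE: p = 0.6, q = 0.6

Work:
Check pure NE:
(Stag, Stag): (6, 6) - no unilateral deviation beneficial
(Hare, Hare): (4, 4) - no unilateral deviation beneficial
Mixed NE: P1 plays Stag with p = 0.6, P2 plays Stag with q = 0.6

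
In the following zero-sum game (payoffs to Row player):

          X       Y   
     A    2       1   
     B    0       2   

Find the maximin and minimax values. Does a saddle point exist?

Maximin = 1, Minimax = 2, Saddle: False

Work:
Row minimums: [1, 0] → maximin = 1
Column maximums: [2, 2] → minimax = 2
No saddle point (maximin ≠ minimax). Mixed strategy needed.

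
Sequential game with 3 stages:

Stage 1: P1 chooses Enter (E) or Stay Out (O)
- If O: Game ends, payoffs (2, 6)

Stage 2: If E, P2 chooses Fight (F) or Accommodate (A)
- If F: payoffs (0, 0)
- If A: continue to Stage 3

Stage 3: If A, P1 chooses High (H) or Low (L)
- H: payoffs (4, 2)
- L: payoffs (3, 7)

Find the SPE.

SPE: (E, A, H); Outcome (4, 2)

Work:
Stage 3: P1 chooses H (4 vs 3)
Stage 2: P2: F->0, A->2 (anticipating H). Choose A
Stage 1: P1: O->2, E->4 (anticipating A, H). Choose E
SPE path: E -> A -> H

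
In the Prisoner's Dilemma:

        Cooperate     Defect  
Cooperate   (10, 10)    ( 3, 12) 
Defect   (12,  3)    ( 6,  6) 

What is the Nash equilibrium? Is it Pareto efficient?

(Defect, Defect) is NE; not Pareto efficient

Work:
Defect dominates Cooperate for both players:
If P2 cooperates: Defect (12) > Cooperate (10)
If P2 defects: Defect (6) > Cooperate (3)
NE: (Defect, Defect) with payoff (6, 6)
But (Cooperate, Cooperate) = (10, 10) Pareto dominates (6, 6)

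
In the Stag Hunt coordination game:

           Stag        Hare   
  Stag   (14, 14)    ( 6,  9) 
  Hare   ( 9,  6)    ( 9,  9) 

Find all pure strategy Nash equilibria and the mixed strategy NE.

Pure NE: (Stag, Stag) and (Hare, Hare); Mixed NE: p = 0.375, q = 0.375

Work:
Check pure NE:
(Stag, Stag): (14, 14) - no unilateral deviation beneficial
(Hare, Hare): (9, 9) - no unilateral deviation beneficial
Mixed NE: P1 plays Stag with p = 0.375, P2 plays Stag with q = 0.375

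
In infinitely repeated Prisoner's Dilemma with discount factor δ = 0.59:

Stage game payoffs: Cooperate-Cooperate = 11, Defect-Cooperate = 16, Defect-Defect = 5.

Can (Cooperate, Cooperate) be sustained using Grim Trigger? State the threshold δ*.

δ* = 0.4545; since δ = 0.59 ≥ 0.4545, cooperation can be sustained

Work:
For Grim Trigger:
Cooperate forever: 11/(1-δ)
Defect then punished: 16 + 5·δ/(1-δ)
Need: 11/(1-δ) ≥ 16 + 5·δ/(1-δ)
Solving: δ ≥ (T-R)/(T-P) = (16-11)/(16-5) = 0.4545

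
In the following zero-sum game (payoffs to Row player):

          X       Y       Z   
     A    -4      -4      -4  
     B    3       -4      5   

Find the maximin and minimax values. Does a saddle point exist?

Maximin = -4, Minimax = -4, Saddle: True

Work:
Row minimums: [-4, -4] → maximin = -4
Column maximums: [3, -4, 5] → minimax = -4
Saddle point exists! Game value = -4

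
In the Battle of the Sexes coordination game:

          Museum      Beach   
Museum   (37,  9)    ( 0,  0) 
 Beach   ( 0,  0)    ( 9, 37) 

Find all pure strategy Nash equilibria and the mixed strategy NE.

Pure NE: (Museum, Museum) and (Beach, Beach); Mixed NE: p = 0.8043, q = 0.1957

Work:
Check pure NE:
(Museum, Museum): (37, 9) - no unilateral deviation beneficial
(Beach, Beach): (9, 37) - no unilateral deviation beneficial
Mixed NE: P1 plays Museum with p = 0.8043, P2 plays Museum with q = 0.1957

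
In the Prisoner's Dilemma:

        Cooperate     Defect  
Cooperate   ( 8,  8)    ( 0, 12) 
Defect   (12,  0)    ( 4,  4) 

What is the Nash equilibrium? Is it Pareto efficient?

(Defect, Defect) is NE; not Pareto efficient

Work:
Defect dominates Cooperate for both players:
If P2 cooperates: Defect (12) > Cooperate (8)
If P2 defects: Defect (4) > Cooperate (0)
NE: (Defect, Defect) with payoff (4, 4)
But (Cooperate, Cooperate) = (8, 8) Pareto dominates (4, 4)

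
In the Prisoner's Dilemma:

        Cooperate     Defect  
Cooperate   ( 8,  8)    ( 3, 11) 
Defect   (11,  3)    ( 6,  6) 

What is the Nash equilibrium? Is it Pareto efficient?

(Defect, Defect) is NE; not Pareto efficient

Work:
Defect dominates Cooperate for both players:
If P2 cooperates: Defect (11) > Cooperate (8)
If P2 defects: Defect (6) > Cooperate (3)
NE: (Defect, Defect) with payoff (6, 6)
But (Cooperate, Cooperate) = (8, 8) Pareto dominates (6, 6)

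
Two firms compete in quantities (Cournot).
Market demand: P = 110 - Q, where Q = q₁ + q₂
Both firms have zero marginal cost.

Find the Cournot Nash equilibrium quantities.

q₁* = q₂* = 36.67; P* = 36.67

Work:
Profit: π_i = P·q_i = (a - q_i - q_j)·q_i
FOC: ∂π_i/∂q_i = a - 2q_i - q_j = 0
Reaction function: q_i = (110 - q_j)/2
Symmetry: q* = 110/3 = 36.67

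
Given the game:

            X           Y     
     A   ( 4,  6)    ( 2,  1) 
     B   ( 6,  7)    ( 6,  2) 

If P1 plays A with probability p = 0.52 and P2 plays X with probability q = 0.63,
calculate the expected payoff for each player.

E[P1] = 4.5752, E[P2] = 4.63

Work:
E[P1] = p·q·π₁(A,X) + p·(1-q)·π₁(A,Y) + (1-p)·q·π₁(B,X) + (1-p)·(1-q)·π₁(B,Y)
= 0.52·0.63·4 + 0.52·0.37·2 + 0.48·0.63·6 + 0.48·0.37·6
= 4.5752

E[P2] = 4.63 (similar calculation)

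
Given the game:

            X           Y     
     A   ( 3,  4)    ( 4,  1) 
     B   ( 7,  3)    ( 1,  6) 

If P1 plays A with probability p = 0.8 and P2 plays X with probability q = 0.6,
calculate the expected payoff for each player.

E[P1] = 3.64, E[P2] = 3.08

Work:
E[P1] = p·q·π₁(A,X) + p·(1-q)·π₁(A,Y) + (1-p)·q·π₁(B,X) + (1-p)·(1-q)·π₁(B,Y)
= 0.8·0.6·3 + 0.8·0.4·4 + 0.2·0.6·7 + 0.2·0.4·1
= 3.64

E[P2] = 3.08 (similar calculation)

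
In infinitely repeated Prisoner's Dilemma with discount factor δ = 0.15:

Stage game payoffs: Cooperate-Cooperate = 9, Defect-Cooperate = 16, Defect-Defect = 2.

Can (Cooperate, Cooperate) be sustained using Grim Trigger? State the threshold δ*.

δ* = 0.5; since δ = 0.15 < 0.5, cooperation cannot be sustained

Work:
For Grim Trigger:
Cooperate forever: 9/(1-δ)
Defect then punished: 16 + 2·δ/(1-δ)
Need: 9/(1-δ) ≥ 16 + 2·δ/(1-δ)
Solving: δ ≥ (T-R)/(T-P) = (16-9)/(16-2) = 0.5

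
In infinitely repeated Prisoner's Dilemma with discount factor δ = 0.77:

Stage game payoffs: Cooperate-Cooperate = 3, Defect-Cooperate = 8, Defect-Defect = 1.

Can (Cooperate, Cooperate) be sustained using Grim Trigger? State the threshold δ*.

δ* = 0.7143; since δ = 0.77 ≥ 0.7143, cooperation can be sustained

Work:
For Grim Trigger:
Cooperate forever: 3/(1-δ)
Defect then punished: 8 + 1·δ/(1-δ)
Need: 3/(1-δ) ≥ 8 + 1·δ/(1-δ)
Solving: δ ≥ (T-R)/(T-P) = (8-3)/(8-1) = 0.7143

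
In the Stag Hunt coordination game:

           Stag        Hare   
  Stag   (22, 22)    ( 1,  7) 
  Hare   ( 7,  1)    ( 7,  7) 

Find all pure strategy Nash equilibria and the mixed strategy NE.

Pure NE: (Stag, Stag) and (Hare, Hare); Mixed NE: p = 0.2857, q = 0.2857

Work:
Check pure NE:
(Stag, Stag): (22, 22) - no unilateral deviation beneficial
(Hare, Hare): (7, 7) - no unilateral deviation beneficial
Mixed NE: P1 plays Stag with p = 0.2857, P2 plays Stag with q = 0.2857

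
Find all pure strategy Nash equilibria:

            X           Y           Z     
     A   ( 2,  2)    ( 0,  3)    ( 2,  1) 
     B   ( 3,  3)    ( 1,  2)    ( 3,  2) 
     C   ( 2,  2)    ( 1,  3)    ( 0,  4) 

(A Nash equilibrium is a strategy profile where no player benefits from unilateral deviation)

Nash equilibrium: (B, X)

Work:
Best responses:
  P1 vs X: payoffs [2, 3, 2] → best response B (payoff 3)
  P1 vs Y: payoffs [0, 1, 1] → best response B/C (payoff 1)
  P1 vs Z: payoffs [2, 3, 0] → best response B (payoff 3)
  P2 vs A: payoffs [2, 3, 1] → best response Y (payoff 3)
  P2 vs B: payoffs [3, 2, 2] → best response X (payoff 3)
  P2 vs C: payoffs [2, 3, 4] → best response Z (payoff 4)
Mutual best responses: (B,X) → Nash equilibria.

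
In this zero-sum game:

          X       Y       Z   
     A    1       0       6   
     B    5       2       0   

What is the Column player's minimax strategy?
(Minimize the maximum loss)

Column should play Y, value = 2

Work:
Column player minimizes Row's maximum payoff:
Column X: max payoff to Row = 5
Column Y: max payoff to Row = 2
Column Z: max payoff to Row = 6
Minimum is 2, achieved by column Y.
Minimax strategy: Y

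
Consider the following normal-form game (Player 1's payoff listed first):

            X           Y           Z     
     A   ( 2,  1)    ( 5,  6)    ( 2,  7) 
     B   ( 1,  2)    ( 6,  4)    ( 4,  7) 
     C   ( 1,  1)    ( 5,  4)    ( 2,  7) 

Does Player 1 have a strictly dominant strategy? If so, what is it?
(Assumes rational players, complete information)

No strictly dominant strategy exists for Player 1

Work:
A strategy strictly dominates another if it gives a strictly higher payoff against every opponent action. Compare each pair of P1's strategies column-by-column:
  A vs B: [2 vs 1, 5 vs 6, 2 vs 4] → A does not strictly dominate B (column Y: 5 ≤ 6)
  A vs C: [2 vs 1, 5 vs 5, 2 vs 2] → A does not strictly dominate C (column Y: 5 ≤ 5)
  B vs A: [1 vs 2, 6 vs 5, 4 vs 2] → B does not strictly dominate A (column X: 1 ≤ 2)
  B vs C: [1 vs 1, 6 vs 5, 4 vs 2] → B does not strictly dominate C (column X: 1 ≤ 1)
  C vs A: [1 vs 2, 5 vs 5, 2 vs 2] → C does not strictly dominate A (column X: 1 ≤ 2)
  C vs B: [1 vs 1, 5 vs 6, 2 vs 4] → C does not strictly dominate B (column X: 1 ≤ 1)
No single strategy strictly dominates all others → no strictly dominant strategy.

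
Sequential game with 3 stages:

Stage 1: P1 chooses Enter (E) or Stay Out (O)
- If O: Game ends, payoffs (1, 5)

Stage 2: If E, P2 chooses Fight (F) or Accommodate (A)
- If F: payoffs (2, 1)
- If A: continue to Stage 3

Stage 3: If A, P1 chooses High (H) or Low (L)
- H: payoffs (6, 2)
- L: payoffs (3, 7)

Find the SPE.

SPE: (E, A, H); Outcome (6, 2)

Work:
Stage 3: P1 chooses H (6 vs 3)
Stage 2: P2: F->1, A->2 (anticipating H). Choose A
Stage 1: P1: O->1, E->6 (anticipating A, H). Choose E
SPE path: E -> A -> H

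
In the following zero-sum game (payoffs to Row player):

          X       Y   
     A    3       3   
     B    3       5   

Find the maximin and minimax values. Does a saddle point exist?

Maximin = 3, Minimax = 3, Saddle: True

Work:
Row minimums: [3, 3] → maximin = 3
Column maximums: [3, 5] → minimax = 3
Saddle point exists! Game value = 3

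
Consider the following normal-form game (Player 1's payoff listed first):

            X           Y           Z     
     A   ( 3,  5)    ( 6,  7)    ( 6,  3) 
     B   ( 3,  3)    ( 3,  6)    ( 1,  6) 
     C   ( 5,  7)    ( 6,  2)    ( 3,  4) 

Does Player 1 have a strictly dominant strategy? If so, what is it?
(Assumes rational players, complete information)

No strictly dominant strategy exists for Player 1

Work:
A strategy strictly dominates another if it gives a strictly higher payoff against every opponent action. Compare each pair of P1's strategies column-by-column:
  A vs B: [3 vs 3, 6 vs 3, 6 vs 1] → A does not strictly dominate B (column X: 3 ≤ 3)
  A vs C: [3 vs 5, 6 vs 6, 6 vs 3] → A does not strictly dominate C (column X: 3 ≤ 5)
  B vs A: [3 vs 3, 3 vs 6, 1 vs 6] → B does not strictly dominate A (column X: 3 ≤ 3)
  B vs C: [3 vs 5, 3 vs 6, 1 vs 3] → B does not strictly dominate C (column X: 3 ≤ 5)
  C vs A: [5 vs 3, 6 vs 6, 3 vs 6] → C does not strictly dominate A (column Y: 6 ≤ 6)
  C vs B: [5 vs 3, 6 vs 3, 3 vs 1] → C strictly dominates B
No single strategy strictly dominates all others → no strictly dominant strategy.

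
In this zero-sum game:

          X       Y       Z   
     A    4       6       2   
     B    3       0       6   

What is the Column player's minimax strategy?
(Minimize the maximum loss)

Column should play X, value = 4

Work:
Column player minimizes Row's maximum payoff:
Column X: max payoff to Row = 4
Column Y: max payoff to Row = 6
Column Z: max payoff to Row = 6
Minimum is 4, achieved by column X.
Minimax strategy: X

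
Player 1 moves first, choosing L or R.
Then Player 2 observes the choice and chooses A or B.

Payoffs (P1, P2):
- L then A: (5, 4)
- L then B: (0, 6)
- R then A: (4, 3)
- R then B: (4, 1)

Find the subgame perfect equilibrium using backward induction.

P1 plays R, P2 plays B after L and A after R; Payoff (4, 3)

Work:
Backward induction:
After L: P2 chooses B → P1 gets 0
After R: P2 chooses A → P1 gets 4
P1 chooses R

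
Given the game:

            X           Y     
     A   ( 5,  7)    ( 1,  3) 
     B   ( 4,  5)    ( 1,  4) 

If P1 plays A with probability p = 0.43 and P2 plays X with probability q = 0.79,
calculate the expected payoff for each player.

E[P1] = 3.7097, E[P2] = 5.3791

Work:
E[P1] = p·q·π₁(A,X) + p·(1-q)·π₁(A,Y) + (1-p)·q·π₁(B,X) + (1-p)·(1-q)·π₁(B,Y)
= 0.43·0.79·5 + 0.43·0.21·1 + 0.57·0.79·4 + 0.57·0.21·1
= 3.7097

E[P2] = 5.3791 (similar calculation)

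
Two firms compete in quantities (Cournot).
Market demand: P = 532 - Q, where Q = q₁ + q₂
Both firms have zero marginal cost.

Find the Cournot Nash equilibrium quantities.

q₁* = q₂* = 177.33; P* = 177.33

Work:
Profit: π_i = P·q_i = (a - q_i - q_j)·q_i
FOC: ∂π_i/∂q_i = a - 2q_i - q_j = 0
Reaction function: q_i = (532 - q_j)/2
Symmetry: q* = 532/3 = 177.33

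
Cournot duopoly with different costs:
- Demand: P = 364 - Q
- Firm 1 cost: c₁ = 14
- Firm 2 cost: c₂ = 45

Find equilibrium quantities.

q₁* = 127.0, q₂* = 96.0

Work:
Reaction: q₁ = (364 - 14 - q₂)/2
Reaction: q₂ = (364 - 45 - q₁)/2
Solve simultaneously:
q₁* = (364 - 2×14 + 45)/3 = 127.0
q₂* = (364 - 2×45 + 14)/3 = 96.0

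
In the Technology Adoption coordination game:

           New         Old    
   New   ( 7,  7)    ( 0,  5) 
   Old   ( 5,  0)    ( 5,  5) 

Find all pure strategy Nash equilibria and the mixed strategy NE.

Pure NE: (New, New) and (Old, Old); Mixed NE: p = 0.7143, q = 0.7143

Work:
Check pure NE:
(New, New): (7, 7) - no unilateral deviation beneficial
(Old, Old): (5, 5) - no unilateral deviation beneficial
Mixed NE: P1 plays New with p = 0.7143, P2 plays New with q = 0.7143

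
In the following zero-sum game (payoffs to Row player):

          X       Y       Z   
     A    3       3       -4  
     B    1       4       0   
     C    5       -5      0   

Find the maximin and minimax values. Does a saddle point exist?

Maximin = 0, Minimax = 0, Saddle: True

Work:
Row minimums: [-4, 0, -5] → maximin = 0
Column maximums: [5, 4, 0] → minimax = 0
Saddle point exists! Game value = 0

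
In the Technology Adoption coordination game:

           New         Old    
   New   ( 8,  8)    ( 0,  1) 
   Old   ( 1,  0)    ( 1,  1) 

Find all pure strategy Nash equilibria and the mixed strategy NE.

Pure NE: (New, New) and (Old, Old); Mixed NE: p = 0.125, q = 0.125

Work:
Check pure NE:
(New, New): (8, 8) - no unilateral deviation beneficial
(Old, Old): (1, 1) - no unilateral deviation beneficial
Mixed NE: P1 plays New with p = 0.125, P2 plays New with q = 0.125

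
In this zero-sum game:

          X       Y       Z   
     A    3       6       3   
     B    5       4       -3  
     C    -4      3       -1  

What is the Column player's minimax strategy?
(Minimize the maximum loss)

Column should play Z, value = 3

Work:
Column player minimizes Row's maximum payoff:
Column X: max payoff to Row = 5
Column Y: max payoff to Row = 6
Column Z: max payoff to Row = 3
Minimum is 3, achieved by column Z.
Minimax strategy: Z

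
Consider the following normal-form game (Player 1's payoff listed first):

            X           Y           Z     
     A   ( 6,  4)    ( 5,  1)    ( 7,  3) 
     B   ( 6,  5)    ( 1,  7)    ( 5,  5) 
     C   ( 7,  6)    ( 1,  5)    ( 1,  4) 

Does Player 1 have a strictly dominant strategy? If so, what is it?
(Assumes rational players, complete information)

No strictly dominant strategy exists for Player 1

Work:
A strategy strictly dominates another if it gives a strictly higher payoff against every opponent action. Compare each pair of P1's strategies column-by-column:
  A vs B: [6 vs 6, 5 vs 1, 7 vs 5] → A does not strictly dominate B (column X: 6 ≤ 6)
  A vs C: [6 vs 7, 5 vs 1, 7 vs 1] → A does not strictly dominate C (column X: 6 ≤ 7)
  B vs A: [6 vs 6, 1 vs 5, 5 vs 7] → B does not strictly dominate A (column X: 6 ≤ 6)
  B vs C: [6 vs 7, 1 vs 1, 5 vs 1] → B does not strictly dominate C (column X: 6 ≤ 7)
  C vs A: [7 vs 6, 1 vs 5, 1 vs 7] → C does not strictly dominate A (column Y: 1 ≤ 5)
  C vs B: [7 vs 6, 1 vs 1, 1 vs 5] → C does not strictly dominate B (column Y: 1 ≤ 1)
No single strategy strictly dominates all others → no strictly dominant strategy.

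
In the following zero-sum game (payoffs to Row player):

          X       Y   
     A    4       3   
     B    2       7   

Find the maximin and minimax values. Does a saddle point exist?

Maximin = 3, Minimax = 4, Saddle: False

Work:
Row minimums: [3, 2] → maximin = 3
Column maximums: [4, 7] → minimax = 4
No saddle point (maximin ≠ minimax). Mixed strategy needed.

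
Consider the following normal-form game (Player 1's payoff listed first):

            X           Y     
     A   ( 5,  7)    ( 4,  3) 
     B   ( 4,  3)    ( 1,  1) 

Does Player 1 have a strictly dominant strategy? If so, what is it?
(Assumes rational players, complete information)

Yes, Player 1's strictly dominant strategy is A

Work:
A strategy strictly dominates another if it gives a strictly higher payoff against every opponent action. Compare each pair of P1's strategies column-by-column:
  A vs B: [5 vs 4, 4 vs 1] → A strictly dominates B
  B vs A: [4 vs 5, 1 vs 4] → B does not strictly dominate A (column X: 4 ≤ 5)
A strictly dominates every other strategy → strictly dominant.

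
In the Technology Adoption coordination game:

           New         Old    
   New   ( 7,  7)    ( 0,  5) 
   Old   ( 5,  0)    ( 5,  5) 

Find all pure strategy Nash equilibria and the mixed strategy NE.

Pure NE: (New, New) and (Old, Old); Mixed NE: p = 0.7143, q = 0.7143

Work:
Check pure NE:
(New, New): (7, 7) - no unilateral deviation beneficial
(Old, Old): (5, 5) - no unilateral deviation beneficial
Mixed NE: P1 plays New with p = 0.7143, P2 plays New with q = 0.7143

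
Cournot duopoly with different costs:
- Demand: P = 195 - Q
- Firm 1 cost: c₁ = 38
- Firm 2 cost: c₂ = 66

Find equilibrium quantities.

q₁* = 61.67, q₂* = 33.67

Work:
Reaction: q₁ = (195 - 38 - q₂)/2
Reaction: q₂ = (195 - 66 - q₁)/2
Solve simultaneously:
q₁* = (195 - 2×38 + 66)/3 = 61.67
q₂* = (195 - 2×66 + 38)/3 = 33.67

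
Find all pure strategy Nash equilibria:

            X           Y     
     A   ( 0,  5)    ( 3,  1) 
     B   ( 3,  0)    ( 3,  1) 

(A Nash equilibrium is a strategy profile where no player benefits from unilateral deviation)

Nash equilibrium: (B, Y)

Work:
Best responses:
  P1 vs X: payoffs [0, 3] → best response B (payoff 3)
  P1 vs Y: payoffs [3, 3] → best response A/B (payoff 3)
  P2 vs A: payoffs [5, 1] → best response X (payoff 5)
  P2 vs B: payoffs [0, 1] → best response Y (payoff 1)
Mutual best responses: (B,Y) → Nash equilibria.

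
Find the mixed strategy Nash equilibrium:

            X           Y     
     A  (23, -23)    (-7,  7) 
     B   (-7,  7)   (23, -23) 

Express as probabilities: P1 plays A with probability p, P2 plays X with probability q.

p = 0.5, q = 0.5

Work:
Find probabilities that make opponent indifferent:
P2 chooses q to make P1 indifferent between A and B
P1 chooses p to make P2 indifferent between X and Y
Mixed NE: P1 plays (A: 0.5, B: 0.5), P2 plays (X: 0.5, Y: 0.5)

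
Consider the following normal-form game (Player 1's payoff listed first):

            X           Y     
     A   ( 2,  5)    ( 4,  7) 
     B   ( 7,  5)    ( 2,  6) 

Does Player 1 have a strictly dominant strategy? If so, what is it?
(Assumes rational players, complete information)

No strictly dominant strategy exists for Player 1

Work:
A strategy strictly dominates another if it gives a strictly higher payoff against every opponent action. Compare each pair of P1's strategies column-by-column:
  A vs B: [2 vs 7, 4 vs 2] → A does not strictly dominate B (column X: 2 ≤ 7)
  B vs A: [7 vs 2, 2 vs 4] → B does not strictly dominate A (column Y: 2 ≤ 4)
No single strategy strictly dominates all others → no strictly dominant strategy.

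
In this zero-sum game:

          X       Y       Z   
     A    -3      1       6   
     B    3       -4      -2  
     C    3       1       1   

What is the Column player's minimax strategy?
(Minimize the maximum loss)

Column should play Y, value = 1

Work:
Column player minimizes Row's maximum payoff:
Column X: max payoff to Row = 3
Column Y: max payoff to Row = 1
Column Z: max payoff to Row = 6
Minimum is 1, achieved by column Y.
Minimax strategy: Y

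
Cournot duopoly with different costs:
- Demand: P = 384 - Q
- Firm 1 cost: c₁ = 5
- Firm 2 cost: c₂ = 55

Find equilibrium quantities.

q₁* = 143.0, q₂* = 93.0

Work:
Reaction: q₁ = (384 - 5 - q₂)/2
Reaction: q₂ = (384 - 55 - q₁)/2
Solve simultaneously:
q₁* = (384 - 2×5 + 55)/3 = 143.0
q₂* = (384 - 2×55 + 5)/3 = 93.0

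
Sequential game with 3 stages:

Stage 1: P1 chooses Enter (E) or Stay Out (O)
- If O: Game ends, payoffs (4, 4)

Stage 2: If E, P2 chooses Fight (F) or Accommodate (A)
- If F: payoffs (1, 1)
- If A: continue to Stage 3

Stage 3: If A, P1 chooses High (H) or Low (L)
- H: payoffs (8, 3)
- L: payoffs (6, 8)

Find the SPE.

SPE: (E, A, H); Outcome (8, 3)

Work:
Stage 3: P1 chooses H (8 vs 6)
Stage 2: P2: F->1, A->3 (anticipating H). Choose A
Stage 1: P1: O->4, E->8 (anticipating A, H). Choose E
SPE path: E -> A -> H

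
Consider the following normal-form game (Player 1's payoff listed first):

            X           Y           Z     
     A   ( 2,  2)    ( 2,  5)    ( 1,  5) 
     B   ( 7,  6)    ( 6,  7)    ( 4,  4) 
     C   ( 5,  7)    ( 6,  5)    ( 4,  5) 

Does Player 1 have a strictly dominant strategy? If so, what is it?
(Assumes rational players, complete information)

No strictly dominant strategy exists for Player 1

Work:
A strategy strictly dominates another if it gives a strictly higher payoff against every opponent action. Compare each pair of P1's strategies column-by-column:
  A vs B: [2 vs 7, 2 vs 6, 1 vs 4] → A does not strictly dominate B (column X: 2 ≤ 7)
  A vs C: [2 vs 5, 2 vs 6, 1 vs 4] → A does not strictly dominate C (column X: 2 ≤ 5)
  B vs A: [7 vs 2, 6 vs 2, 4 vs 1] → B strictly dominates A
  B vs C: [7 vs 5, 6 vs 6, 4 vs 4] → B does not strictly dominate C (column Y: 6 ≤ 6)
  C vs A: [5 vs 2, 6 vs 2, 4 vs 1] → C strictly dominates A
  C vs B: [5 vs 7, 6 vs 6, 4 vs 4] → C does not strictly dominate B (column X: 5 ≤ 7)
No single strategy strictly dominates all others → no strictly dominant strategy.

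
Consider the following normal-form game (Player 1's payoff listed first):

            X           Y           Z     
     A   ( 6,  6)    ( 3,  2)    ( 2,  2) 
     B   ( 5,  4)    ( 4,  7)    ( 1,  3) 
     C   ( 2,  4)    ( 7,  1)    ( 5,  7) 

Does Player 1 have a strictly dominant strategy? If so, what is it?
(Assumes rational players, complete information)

No strictly dominant strategy exists for Player 1

Work:
A strategy strictly dominates another if it gives a strictly higher payoff against every opponent action. Compare each pair of P1's strategies column-by-column:
  A vs B: [6 vs 5, 3 vs 4, 2 vs 1] → A does not strictly dominate B (column Y: 3 ≤ 4)
  A vs C: [6 vs 2, 3 vs 7, 2 vs 5] → A does not strictly dominate C (column Y: 3 ≤ 7)
  B vs A: [5 vs 6, 4 vs 3, 1 vs 2] → B does not strictly dominate A (column X: 5 ≤ 6)
  B vs C: [5 vs 2, 4 vs 7, 1 vs 5] → B does not strictly dominate C (column Y: 4 ≤ 7)
  C vs A: [2 vs 6, 7 vs 3, 5 vs 2] → C does not strictly dominate A (column X: 2 ≤ 6)
  C vs B: [2 vs 5, 7 vs 4, 5 vs 1] → C does not strictly dominate B (column X: 2 ≤ 5)
No single strategy strictly dominates all others → no strictly dominant strategy.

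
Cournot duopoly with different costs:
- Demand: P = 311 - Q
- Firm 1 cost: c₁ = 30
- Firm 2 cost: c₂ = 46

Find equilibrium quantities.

q₁* = 99.0, q₂* = 83.0

Work:
Reaction: q₁ = (311 - 30 - q₂)/2
Reaction: q₂ = (311 - 46 - q₁)/2
Solve simultaneously:
q₁* = (311 - 2×30 + 46)/3 = 99.0
q₂* = (311 - 2×46 + 30)/3 = 83.0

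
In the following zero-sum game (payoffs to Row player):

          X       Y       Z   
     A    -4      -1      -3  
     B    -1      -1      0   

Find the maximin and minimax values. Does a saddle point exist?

Maximin = -1, Minimax = -1, Saddle: True

Work:
Row minimums: [-4, -1] → maximin = -1
Column maximums: [-1, -1, 0] → minimax = -1
Saddle point exists! Game value = -1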